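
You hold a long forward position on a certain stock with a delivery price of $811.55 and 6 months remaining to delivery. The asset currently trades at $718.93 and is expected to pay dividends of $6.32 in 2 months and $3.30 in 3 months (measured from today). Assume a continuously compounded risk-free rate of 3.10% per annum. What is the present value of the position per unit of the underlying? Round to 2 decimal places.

-$89.70

PV(remaining dividends) I = 6.32·e^(−0.0310·2/12) + 3.30·e^(−0.0310·3/12) = 9.5620
Current forward F = (S − I)·e^(rT) = (718.93 − 9.5620)·e^(0.0310·6/12) = 709.3680 × 1.015621 = 720.4490
Value (long) = (F − K)·e^(−rT) = (720.4490 − 811.55) × 0.984620 = -89.6999
Value = -$89.70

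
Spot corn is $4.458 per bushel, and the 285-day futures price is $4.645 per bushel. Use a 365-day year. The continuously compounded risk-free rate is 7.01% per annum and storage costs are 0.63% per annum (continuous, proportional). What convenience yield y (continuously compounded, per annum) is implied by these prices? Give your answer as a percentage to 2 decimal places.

F = S·e^((r+u−y)T) ⇒ (r+u−y) = ln(F/S)/T
ln(4.645/4.458) = 0.041091; /T ⇒ 0.052625
y = r + u − ln(F/S)/T = 0.0701 + 0.0063 − 0.052625 = 0.023775
y = 2.38%

2.38%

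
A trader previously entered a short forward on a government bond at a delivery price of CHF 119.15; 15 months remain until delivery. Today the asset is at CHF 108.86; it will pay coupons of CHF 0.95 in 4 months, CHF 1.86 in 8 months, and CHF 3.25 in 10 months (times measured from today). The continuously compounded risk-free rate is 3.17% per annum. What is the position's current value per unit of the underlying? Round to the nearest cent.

CHF 11.59

PV(remaining coupons) I = 0.95·e^(−0.0317·4/12) + 1.86·e^(−0.0317·8/12) + 3.25·e^(−0.0317·10/12) = 5.9264
Current forward F = (S − I)·e^(rT) = (108.86 − 5.9264)·e^(0.0317·15/12) = 102.9336 × 1.040421 = 107.0943
Value (long) = (F − K)·e^(−rT) = (107.0943 − 119.15) × 0.961150 = -11.5873
Short position value = −(long value) = CHF 11.59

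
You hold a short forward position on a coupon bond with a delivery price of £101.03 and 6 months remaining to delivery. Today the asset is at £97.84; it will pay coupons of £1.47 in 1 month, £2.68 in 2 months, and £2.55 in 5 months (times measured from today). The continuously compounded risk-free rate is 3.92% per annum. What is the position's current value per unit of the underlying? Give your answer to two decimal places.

PV(remaining coupons) I = 1.47·e^(−0.0392·1/12) + 2.68·e^(−0.0392·2/12) + 2.55·e^(−0.0392·5/12) = 6.6364
Current forward F = (S − I)·e^(rT) = (97.84 − 6.6364)·e^(0.0392·6/12) = 91.2036 × 1.019793 = 93.0088
Value (long) = (F − K)·e^(−rT) = (93.0088 − 101.03) × 0.980591 = -7.8655
Short position value = −(long value) = £7.87

£7.87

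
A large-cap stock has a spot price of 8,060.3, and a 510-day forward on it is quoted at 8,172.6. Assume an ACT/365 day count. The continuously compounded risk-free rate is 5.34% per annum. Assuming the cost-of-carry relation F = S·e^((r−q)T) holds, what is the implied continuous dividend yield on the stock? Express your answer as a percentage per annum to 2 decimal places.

From F = S·e^((r−q)T): (r − q) = ln(F/S)/T
ln(8172.6/8060.3) = ln(1.013932) = 0.013836
(r − q) = 0.013836 / (510/365) = 0.009902
q = r − ln(F/S)/T = 0.0534 − 0.009902 = 0.043498
q = 4.35%

4.35%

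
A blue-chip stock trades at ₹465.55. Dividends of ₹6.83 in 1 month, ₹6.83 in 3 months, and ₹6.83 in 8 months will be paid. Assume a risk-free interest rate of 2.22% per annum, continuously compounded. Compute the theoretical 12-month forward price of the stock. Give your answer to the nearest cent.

PV(dividends) I = 6.83·e^(−0.0222·1/12) + 6.83·e^(−0.0222·3/12) + 6.83·e^(−0.0222·8/12)
I = 6.8174 + 6.7922 + 6.7297 = 20.3393
F = (S − I)·e^(rT) = (465.55 − 20.3393) · e^(0.0222·12/12)
= 445.2107 · e^0.022200 = 445.2107 × 1.022448 = ₹455.20

₹455.20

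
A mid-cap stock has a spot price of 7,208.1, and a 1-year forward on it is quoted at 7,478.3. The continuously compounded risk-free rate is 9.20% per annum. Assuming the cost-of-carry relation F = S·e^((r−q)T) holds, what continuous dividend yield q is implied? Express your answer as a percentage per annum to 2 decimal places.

From F = S·e^((r−q)T): (r − q) = ln(F/S)/T
ln(7478.3/7208.1) = ln(1.037486) = 0.036800
(r − q) = 0.036800 / (1) = 0.036800
q = r − ln(F/S)/T = 0.0920 − 0.036800 = 0.055200
q = 5.52%

5.52%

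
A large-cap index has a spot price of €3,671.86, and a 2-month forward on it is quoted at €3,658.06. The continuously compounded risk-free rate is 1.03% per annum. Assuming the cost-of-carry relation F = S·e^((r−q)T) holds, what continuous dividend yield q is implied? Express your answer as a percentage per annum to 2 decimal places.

From F = S·e^((r−q)T): (r − q) = ln(F/S)/T
ln(3658.06/3671.86) = ln(0.996242) = -0.003765
(r − q) = -0.003765 / (2/12) = -0.022590
q = r − ln(F/S)/T = 0.0103 + 0.022590 = 0.032890
q = 3.29%

3.29%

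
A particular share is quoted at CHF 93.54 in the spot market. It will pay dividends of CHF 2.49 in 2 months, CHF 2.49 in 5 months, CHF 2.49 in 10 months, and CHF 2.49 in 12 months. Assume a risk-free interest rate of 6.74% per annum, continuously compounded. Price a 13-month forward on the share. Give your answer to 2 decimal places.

PV(dividends) I = 2.49·e^(−0.0674·2/12) + 2.49·e^(−0.0674·5/12) + 2.49·e^(−0.0674·10/12) + 2.49·e^(−0.0674·12/12)
I = 2.4622 + 2.4210 + 2.3540 + 2.3277 = 9.5649
F = (S − I)·e^(rT) = (93.54 − 9.5649) · e^(0.0674·13/12)
= 83.9751 · e^0.073017 = 83.9751 × 1.075749 = CHF 90.34

CHF 90.34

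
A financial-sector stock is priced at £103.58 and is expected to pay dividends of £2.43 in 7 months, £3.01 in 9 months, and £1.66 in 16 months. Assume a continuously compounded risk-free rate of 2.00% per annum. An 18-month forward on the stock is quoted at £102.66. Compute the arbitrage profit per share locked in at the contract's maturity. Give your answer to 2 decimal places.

PV(dividends) I = 2.43·e^(−0.0200·7/12) + 3.01·e^(−0.0200·9/12) + 1.66·e^(−0.0200·16/12) = 6.9833
Fair forward F* = (S − I)·e^(rT) = (103.58 − 6.9833)·e^0.030000 = 96.5967 × 1.030455 = 99.5386
Market £102.66 > fair 99.5386: forward overpriced → cash-and-carry (borrow at r, buy the stock and collect the dividends, short the forward).
Profit at T = |F_mkt − F*| = |102.66 − 99.5386| = £3.12 per share

£3.12 per share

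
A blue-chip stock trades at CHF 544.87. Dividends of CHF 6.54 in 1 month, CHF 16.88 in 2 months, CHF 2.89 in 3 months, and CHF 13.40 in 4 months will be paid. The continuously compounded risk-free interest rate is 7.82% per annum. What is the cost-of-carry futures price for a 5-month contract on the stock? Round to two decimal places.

CHF 522.57

PV(dividends) I = 6.54·e^(−0.0782·1/12) + 16.88·e^(−0.0782·2/12) + 2.89·e^(−0.0782·3/12) + 13.40·e^(−0.0782·4/12)
I = 6.4975 + 16.6614 + 2.8340 + 13.0552 = 39.0481
F = (S − I)·e^(rT) = (544.87 − 39.0481) · e^(0.0782·5/12)
= 505.8219 · e^0.032583 = 505.8219 × 1.033120 = CHF 522.57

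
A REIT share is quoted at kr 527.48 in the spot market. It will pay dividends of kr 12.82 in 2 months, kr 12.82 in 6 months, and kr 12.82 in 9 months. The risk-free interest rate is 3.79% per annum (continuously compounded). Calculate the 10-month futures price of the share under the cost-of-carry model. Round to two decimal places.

PV(dividends) I = 12.82·e^(−0.0379·2/12) + 12.82·e^(−0.0379·6/12) + 12.82·e^(−0.0379·9/12)
I = 12.7393 + 12.5793 + 12.4607 = 37.7793
F = (S − I)·e^(rT) = (527.48 − 37.7793) · e^(0.0379·10/12)
= 489.7007 · e^0.031583 = 489.7007 × 1.032087 = kr 505.41

kr 505.41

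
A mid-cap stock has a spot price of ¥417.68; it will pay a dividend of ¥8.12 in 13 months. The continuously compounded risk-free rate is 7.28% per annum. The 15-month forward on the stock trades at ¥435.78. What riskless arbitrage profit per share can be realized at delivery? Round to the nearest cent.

¥13.47 per share

PV(dividends) I = 8.12·e^(−0.0728·13/12) = 7.5042
Fair forward F* = (S − I)·e^(rT) = (417.68 − 7.5042)·e^0.091000 = 410.1758 × 1.095269 = 449.2528
Market ¥435.78 < fair 449.2528: forward underpriced → reverse cash-and-carry (short the stock, invest proceeds at r, pay the dividends, go long the forward).
Profit at T = |F_mkt − F*| = |435.78 − 449.2528| = ¥13.47 per share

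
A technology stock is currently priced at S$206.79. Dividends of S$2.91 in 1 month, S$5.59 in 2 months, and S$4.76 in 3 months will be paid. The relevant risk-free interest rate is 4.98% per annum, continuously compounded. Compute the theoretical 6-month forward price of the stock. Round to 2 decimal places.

S$198.53

PV(dividends) I = 2.91·e^(−0.0498·1/12) + 5.59·e^(−0.0498·2/12) + 4.76·e^(−0.0498·3/12)
I = 2.8979 + 5.5438 + 4.7011 = 13.1428
F = (S − I)·e^(rT) = (206.79 − 13.1428) · e^(0.0498·6/12)
= 193.6472 · e^0.024900 = 193.6472 × 1.025213 = S$198.53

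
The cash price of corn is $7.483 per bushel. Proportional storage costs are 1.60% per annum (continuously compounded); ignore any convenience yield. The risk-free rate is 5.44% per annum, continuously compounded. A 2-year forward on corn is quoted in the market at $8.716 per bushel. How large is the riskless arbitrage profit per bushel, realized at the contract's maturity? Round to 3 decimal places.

Fair forward: F* = S·e^(carry·T), with carry = (r + u) = 0.0544 + 0.0160 = 0.0704
F* = 7.483 · e^(0.0704 × 2) = 7.483 · e^0.140800 = 7.483 × 1.151194 = $8.6144
Market $8.716 > fair $8.6144: forward overpriced → cash-and-carry (buy spot, short the forward).
At maturity, profit = |F_mkt − F*| = |8.716 − 8.6144| = $0.102 per bushel

$0.102 per bushel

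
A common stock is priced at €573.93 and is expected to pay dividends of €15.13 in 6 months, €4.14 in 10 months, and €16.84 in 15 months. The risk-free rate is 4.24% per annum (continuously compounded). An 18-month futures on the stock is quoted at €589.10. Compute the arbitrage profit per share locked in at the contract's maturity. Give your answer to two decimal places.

€14.55 per share

PV(dividends) I = 15.13·e^(−0.0424·6/12) + 4.14·e^(−0.0424·10/12) + 16.84·e^(−0.0424·15/12) = 34.7796
Fair futures F* = (S − I)·e^(rT) = (573.93 − 34.7796)·e^0.063600 = 539.1504 × 1.065666 = 574.5543
Market €589.10 > fair 574.5543: forward overpriced → cash-and-carry (borrow at r, buy the stock and collect the dividends, short the forward).
Profit at T = |F_mkt − F*| = |589.10 − 574.5543| = €14.55 per share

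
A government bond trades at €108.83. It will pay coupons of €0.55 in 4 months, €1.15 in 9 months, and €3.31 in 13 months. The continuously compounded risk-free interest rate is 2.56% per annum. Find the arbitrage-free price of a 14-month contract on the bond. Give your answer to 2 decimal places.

€107.09

PV(coupons) I = 0.55·e^(−0.0256·4/12) + 1.15·e^(−0.0256·9/12) + 3.31·e^(−0.0256·13/12)
I = 0.5453 + 1.1281 + 3.2195 = 4.8929
F = (S − I)·e^(rT) = (108.83 − 4.8929) · e^(0.0256·14/12)
= 103.9371 · e^0.029867 = 103.9371 × 1.030317 = €107.09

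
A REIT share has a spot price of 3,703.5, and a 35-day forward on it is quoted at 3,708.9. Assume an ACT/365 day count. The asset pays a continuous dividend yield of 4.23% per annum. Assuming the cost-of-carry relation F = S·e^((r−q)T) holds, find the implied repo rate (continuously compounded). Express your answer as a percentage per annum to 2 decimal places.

From F = S·e^((r−q)T): (r − q) = ln(F/S)/T
ln(3708.9/3703.5) = ln(1.001458) = 0.001457
(r − q) = 0.001457 / (35/365) = 0.015194
r = ln(F/S)/T + q = 0.015194 + 0.0423 = 0.057494
r = 5.75%

5.75%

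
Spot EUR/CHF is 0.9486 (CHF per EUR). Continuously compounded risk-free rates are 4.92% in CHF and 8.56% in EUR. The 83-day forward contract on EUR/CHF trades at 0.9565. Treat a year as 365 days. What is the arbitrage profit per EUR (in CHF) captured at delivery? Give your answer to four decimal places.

0.0157 per EUR (in CHF)

Fair forward: F* = S·e^(carry·T), with carry = (r_CHF − r_EUR) = 0.0492 − 0.0856 = -0.0364
F* = 0.9486 · e^(-0.0364 × 83/365) = 0.9486 · e^-0.008277 = 0.9486 × 0.991757 = 0.9408
Market 0.9565 > fair 0.9408: forward overpriced → cash-and-carry (buy spot, short the forward).
At maturity, profit = |F_mkt − F*| = |0.9565 − 0.9408| = 0.0157 per EUR (in CHF)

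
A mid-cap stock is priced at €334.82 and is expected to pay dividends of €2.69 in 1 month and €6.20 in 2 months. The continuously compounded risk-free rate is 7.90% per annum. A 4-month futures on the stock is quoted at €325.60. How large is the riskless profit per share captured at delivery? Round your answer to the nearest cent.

PV(dividends) I = 2.69·e^(−0.0790·1/12) + 6.20·e^(−0.0790·2/12) = 8.7913
Fair futures F* = (S − I)·e^(rT) = (334.82 − 8.7913)·e^0.026333 = 326.0287 × 1.026683 = 334.7281
Market €325.60 < fair 334.7281: forward underpriced → reverse cash-and-carry (short the stock, invest proceeds at r, pay the dividends, go long the forward).
Profit at T = |F_mkt − F*| = |325.60 − 334.7281| = €9.13 per share

€9.13 per share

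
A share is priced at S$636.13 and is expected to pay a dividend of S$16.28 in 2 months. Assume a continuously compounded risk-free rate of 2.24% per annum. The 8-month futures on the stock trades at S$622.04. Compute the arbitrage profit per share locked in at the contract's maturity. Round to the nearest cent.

S$7.20 per share

PV(dividends) I = 16.28·e^(−0.0224·2/12) = 16.2193
Fair futures F* = (S − I)·e^(rT) = (636.13 − 16.2193)·e^0.014933 = 619.9107 × 1.015045 = 629.2373
Market S$622.04 < fair 629.2373: forward underpriced → reverse cash-and-carry (short the stock, invest proceeds at r, pay the dividends, go long the forward).
Profit at T = |F_mkt − F*| = |622.04 − 629.2373| = S$7.20 per share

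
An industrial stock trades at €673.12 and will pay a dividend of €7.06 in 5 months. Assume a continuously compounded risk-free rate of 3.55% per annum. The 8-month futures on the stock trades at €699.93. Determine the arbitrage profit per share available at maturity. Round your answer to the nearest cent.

€17.81 per share

PV(dividends) I = 7.06·e^(−0.0355·5/12) = 6.9563
Fair futures F* = (S − I)·e^(rT) = (673.12 − 6.9563)·e^0.023667 = 666.1637 × 1.023949 = 682.1177
Market €699.93 > fair 682.1177: forward overpriced → cash-and-carry (borrow at r, buy the stock and collect the dividends, short the forward).
Profit at T = |F_mkt − F*| = |699.93 − 682.1177| = €17.81 per share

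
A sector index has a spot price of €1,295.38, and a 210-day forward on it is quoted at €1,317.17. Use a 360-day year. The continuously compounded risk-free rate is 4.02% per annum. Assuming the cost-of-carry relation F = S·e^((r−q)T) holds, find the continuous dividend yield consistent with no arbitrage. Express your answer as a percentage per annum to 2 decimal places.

From F = S·e^((r−q)T): (r − q) = ln(F/S)/T
ln(1317.17/1295.38) = ln(1.016821) = 0.016681
(r − q) = 0.016681 / (210/360) = 0.028596
q = r − ln(F/S)/T = 0.0402 − 0.028596 = 0.011604
q = 1.16%

1.16%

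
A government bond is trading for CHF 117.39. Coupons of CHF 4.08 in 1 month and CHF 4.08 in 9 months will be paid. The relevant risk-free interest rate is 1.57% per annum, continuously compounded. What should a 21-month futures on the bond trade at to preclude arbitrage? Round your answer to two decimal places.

CHF 112.33

PV(coupons) I = 4.08·e^(−0.0157·1/12) + 4.08·e^(−0.0157·9/12)
I = 4.0747 + 4.0322 = 8.1069
F = (S − I)·e^(rT) = (117.39 − 8.1069) · e^(0.0157·21/12)
= 109.2831 · e^0.027475 = 109.2831 × 1.027856 = CHF 112.33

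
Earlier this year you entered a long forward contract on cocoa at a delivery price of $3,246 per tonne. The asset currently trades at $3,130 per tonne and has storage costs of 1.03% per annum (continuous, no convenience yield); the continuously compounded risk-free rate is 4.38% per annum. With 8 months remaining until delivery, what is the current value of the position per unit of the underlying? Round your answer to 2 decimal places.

Current fair forward for the remaining 8 months: F = S·e^((r + u)·T), (r + u) = 0.0438 + 0.0103 = 0.0541
F = 3130 · e^(0.0541 × 8/12) = 3130 × 1.03672496 = 3244.9491
Value of long forward = (F − K)·e^(−rT) = (3244.9491 − 3246) · e^(−0.0438·8/12)
= -1.0509 × 0.97122220 = -1.02

-$1.02 per tonne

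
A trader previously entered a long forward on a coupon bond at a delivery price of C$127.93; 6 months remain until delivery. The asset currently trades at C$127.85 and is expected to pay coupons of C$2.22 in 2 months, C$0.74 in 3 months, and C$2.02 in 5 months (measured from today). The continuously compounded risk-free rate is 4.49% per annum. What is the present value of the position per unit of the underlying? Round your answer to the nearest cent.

-C$2.16

PV(remaining coupons) I = 2.22·e^(−0.0449·2/12) + 0.74·e^(−0.0449·3/12) + 2.02·e^(−0.0449·5/12) = 4.9177
Current forward F = (S − I)·e^(rT) = (127.85 − 4.9177)·e^(0.0449·6/12) = 122.9323 × 1.022704 = 125.7234
Value (long) = (F − K)·e^(−rT) = (125.7234 − 127.93) × 0.977800 = -2.1576
Value = -C$2.16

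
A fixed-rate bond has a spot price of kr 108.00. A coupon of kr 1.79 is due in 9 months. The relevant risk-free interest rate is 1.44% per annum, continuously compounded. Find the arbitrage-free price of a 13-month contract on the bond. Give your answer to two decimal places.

PV(coupons) I = 1.79·e^(−0.0144·9/12)
I = 1.7708
F = (S − I)·e^(rT) = (108.00 − 1.7708) · e^(0.0144·13/12)
= 106.2292 · e^0.015600 = 106.2292 × 1.015722 = kr 107.90

kr 107.90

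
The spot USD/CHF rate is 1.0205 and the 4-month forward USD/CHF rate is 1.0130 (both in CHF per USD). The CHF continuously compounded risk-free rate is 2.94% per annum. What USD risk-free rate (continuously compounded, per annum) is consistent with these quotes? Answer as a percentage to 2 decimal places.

5.15%

F = S·e^((r_CHF − r_USD)T) ⇒ r_USD = r_CHF − ln(F/S)/T
ln(1.0130/1.0205) = -0.007376; /(4/12) = -0.022128
r_USD = 0.0294 + 0.022128 = 0.051528
r_USD = 5.15%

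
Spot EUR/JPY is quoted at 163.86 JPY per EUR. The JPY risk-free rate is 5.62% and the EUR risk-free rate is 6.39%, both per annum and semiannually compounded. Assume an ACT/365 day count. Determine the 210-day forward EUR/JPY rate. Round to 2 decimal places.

By covered interest parity, F = S · (1+r_JPY/2)^(2T) / (1+r_EUR/2)^(2T)
= 163.86 × 1.032402 / 1.036852 = 163.86 × 0.995708
F = 163.16 JPY per EUR

163.16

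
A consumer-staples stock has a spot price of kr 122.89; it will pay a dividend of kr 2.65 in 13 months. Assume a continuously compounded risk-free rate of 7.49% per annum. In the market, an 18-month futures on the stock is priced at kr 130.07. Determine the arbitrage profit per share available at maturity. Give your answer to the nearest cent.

PV(dividends) I = 2.65·e^(−0.0749·13/12) = 2.4435
Fair futures F* = (S − I)·e^(rT) = (122.89 − 2.4435)·e^0.112350 = 120.4465 × 1.118904 = 134.7681
Market kr 130.07 < fair 134.7681: forward underpriced → reverse cash-and-carry (short the stock, invest proceeds at r, pay the dividends, go long the forward).
Profit at T = |F_mkt − F*| = |130.07 − 134.7681| = kr 4.70 per share

kr 4.70 per share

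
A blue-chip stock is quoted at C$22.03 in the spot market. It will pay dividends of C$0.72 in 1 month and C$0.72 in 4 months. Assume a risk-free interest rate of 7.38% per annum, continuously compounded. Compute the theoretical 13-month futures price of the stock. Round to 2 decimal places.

PV(dividends) I = 0.72·e^(−0.0738·1/12) + 0.72·e^(−0.0738·4/12)
I = 0.7156 + 0.7025 = 1.4181
F = (S − I)·e^(rT) = (22.03 − 1.4181) · e^(0.0738·13/12)
= 20.6119 · e^0.079950 = 20.6119 × 1.083233 = C$22.33

C$22.33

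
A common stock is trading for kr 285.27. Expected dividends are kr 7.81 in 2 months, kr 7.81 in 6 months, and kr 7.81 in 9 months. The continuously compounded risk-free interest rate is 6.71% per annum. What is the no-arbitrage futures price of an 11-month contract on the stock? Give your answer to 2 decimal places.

kr 279.22

PV(dividends) I = 7.81·e^(−0.0671·2/12) + 7.81·e^(−0.0671·6/12) + 7.81·e^(−0.0671·9/12)
I = 7.7231 + 7.5523 + 7.4267 = 22.7021
F = (S − I)·e^(rT) = (285.27 − 22.7021) · e^(0.0671·11/12)
= 262.5679 · e^0.061508 = 262.5679 × 1.063439 = kr 279.22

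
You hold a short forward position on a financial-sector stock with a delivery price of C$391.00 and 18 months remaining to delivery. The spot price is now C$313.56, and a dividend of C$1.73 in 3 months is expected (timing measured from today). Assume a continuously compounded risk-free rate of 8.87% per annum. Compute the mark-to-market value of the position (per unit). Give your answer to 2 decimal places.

PV(remaining dividends) I = 1.73·e^(−0.0887·3/12) = 1.6921
Current forward F = (S − I)·e^(rT) = (313.56 − 1.6921)·e^(0.0887·18/12) = 311.8679 × 1.142307 = 356.2489
Value (long) = (F − K)·e^(−rT) = (356.2489 − 391.00) × 0.875421 = -30.4218
Short position value = −(long value) = C$30.42

C$30.42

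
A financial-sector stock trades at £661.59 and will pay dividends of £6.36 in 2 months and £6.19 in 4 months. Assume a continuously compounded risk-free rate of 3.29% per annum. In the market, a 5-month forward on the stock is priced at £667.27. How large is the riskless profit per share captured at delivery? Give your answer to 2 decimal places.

£9.17 per share

PV(dividends) I = 6.36·e^(−0.0329·2/12) + 6.19·e^(−0.0329·4/12) = 12.4477
Fair forward F* = (S − I)·e^(rT) = (661.59 − 12.4477)·e^0.013708 = 649.1423 × 1.013802 = 658.1018
Market £667.27 > fair 658.1018: forward overpriced → cash-and-carry (borrow at r, buy the stock and collect the dividends, short the forward).
Profit at T = |F_mkt − F*| = |667.27 − 658.1018| = £9.17 per share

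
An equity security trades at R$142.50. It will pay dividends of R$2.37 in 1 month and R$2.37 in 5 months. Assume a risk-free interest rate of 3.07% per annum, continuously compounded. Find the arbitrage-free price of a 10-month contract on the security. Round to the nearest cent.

R$141.37

PV(dividends) I = 2.37·e^(−0.0307·1/12) + 2.37·e^(−0.0307·5/12)
I = 2.3639 + 2.3399 = 4.7038
F = (S − I)·e^(rT) = (142.50 − 4.7038) · e^(0.0307·10/12)
= 137.7962 · e^0.025583 = 137.7962 × 1.025913 = R$141.37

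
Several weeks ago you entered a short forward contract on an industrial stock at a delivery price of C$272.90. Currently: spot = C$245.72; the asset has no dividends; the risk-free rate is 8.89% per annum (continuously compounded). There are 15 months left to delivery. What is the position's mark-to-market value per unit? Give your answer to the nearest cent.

Current fair forward for the remaining 15 months: F = S·e^(r·T), r = 0.0889
F = 245.72 · e^(0.0889 × 15/12) = 245.72 × 1.117535 = 274.6007
Value of long forward = (F − K)·e^(−rT) = (274.6007 − 272.90) · e^(−0.0889·15/12)
= 1.7007 × 0.894827 = 1.52
Short position value = −(long value) = -C$1.52

-C$1.52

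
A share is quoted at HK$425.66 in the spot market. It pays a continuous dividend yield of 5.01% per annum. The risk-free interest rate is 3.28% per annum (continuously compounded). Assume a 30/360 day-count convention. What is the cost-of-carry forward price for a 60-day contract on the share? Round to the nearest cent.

F = S·e^((r − q)T) = 425.66 · e^((0.0328 − 0.0501) × 60/360)
= 425.66 · e^-0.002883 = 425.66 × 0.997121
F = HK$424.43

HK$424.43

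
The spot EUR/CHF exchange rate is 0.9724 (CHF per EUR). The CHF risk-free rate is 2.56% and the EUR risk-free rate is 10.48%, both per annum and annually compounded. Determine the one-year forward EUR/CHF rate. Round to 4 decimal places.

0.9027

By covered interest parity, F = S · (1+r_CHF)^T / (1+r_EUR)^T
= 0.9724 × 1.025600 / 1.104800 = 0.9724 × 0.928313
F = 0.9027 CHF per EUR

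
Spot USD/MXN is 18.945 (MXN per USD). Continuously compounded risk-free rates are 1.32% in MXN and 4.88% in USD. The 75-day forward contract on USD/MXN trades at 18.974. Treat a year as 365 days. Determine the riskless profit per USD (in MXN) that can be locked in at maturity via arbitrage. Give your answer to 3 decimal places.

Fair forward: F* = S·e^(carry·T), with carry = (r_MXN − r_USD) = 0.0132 − 0.0488 = -0.0356
F* = 18.945 · e^(-0.0356 × 75/365) = 18.945 · e^-0.007315 = 18.945 × 0.992712 = 18.8069
Market 18.974 > fair 18.8069: forward overpriced → cash-and-carry (buy spot, short the forward).
At maturity, profit = |F_mkt − F*| = |18.974 − 18.8069| = 0.167 per USD (in MXN)

0.167 per USD (in MXN)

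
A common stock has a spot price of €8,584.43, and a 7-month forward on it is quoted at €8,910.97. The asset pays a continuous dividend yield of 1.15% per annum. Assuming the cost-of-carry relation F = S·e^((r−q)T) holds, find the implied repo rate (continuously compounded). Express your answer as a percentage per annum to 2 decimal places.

From F = S·e^((r−q)T): (r − q) = ln(F/S)/T
ln(8910.97/8584.43) = ln(1.038039) = 0.037333
(r − q) = 0.037333 / (7/12) = 0.063999
r = ln(F/S)/T + q = 0.063999 + 0.0115 = 0.075499
r = 7.55%

7.55%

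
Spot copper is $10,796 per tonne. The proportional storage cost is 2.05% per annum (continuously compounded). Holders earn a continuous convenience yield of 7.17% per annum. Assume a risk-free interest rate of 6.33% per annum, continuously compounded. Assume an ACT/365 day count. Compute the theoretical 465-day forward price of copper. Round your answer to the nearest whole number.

Net carry = r + u − y = 0.0633 + 0.0205 − 0.0717 = 0.0121
F = S·e^((r+u−y)T) = 10796 · e^(0.0121 × 465/365) = 10796 · e^0.015415
= 10796 × 1.015534 = $10,964 per tonne

$10,964 per tonne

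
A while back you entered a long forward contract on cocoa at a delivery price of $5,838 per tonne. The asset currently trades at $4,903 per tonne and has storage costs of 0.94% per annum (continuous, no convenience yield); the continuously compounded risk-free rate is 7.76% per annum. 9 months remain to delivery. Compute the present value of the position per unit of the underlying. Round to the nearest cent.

-$570.24 per tonne

Current fair forward for the remaining 9 months: F = S·e^((r + u)·T), (r + u) = 0.0776 + 0.0094 = 0.0870
F = 4903 · e^(0.0870 × 9/12) = 4903 × 1.06742585 = 5233.5889
Value of long forward = (F − K)·e^(−rT) = (5233.5889 − 5838) · e^(−0.0776·9/12)
= -604.4111 × 0.94346124 = -570.24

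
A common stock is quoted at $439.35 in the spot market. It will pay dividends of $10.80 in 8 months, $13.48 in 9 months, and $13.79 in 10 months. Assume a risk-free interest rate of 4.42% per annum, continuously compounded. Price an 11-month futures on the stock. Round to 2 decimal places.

$419.18

PV(dividends) I = 10.80·e^(−0.0442·8/12) + 13.48·e^(−0.0442·9/12) + 13.79·e^(−0.0442·10/12)
I = 10.4864 + 13.0405 + 13.2913 = 36.8182
F = (S − I)·e^(rT) = (439.35 − 36.8182) · e^(0.0442·11/12)
= 402.5318 · e^0.040517 = 402.5318 × 1.041349 = $419.18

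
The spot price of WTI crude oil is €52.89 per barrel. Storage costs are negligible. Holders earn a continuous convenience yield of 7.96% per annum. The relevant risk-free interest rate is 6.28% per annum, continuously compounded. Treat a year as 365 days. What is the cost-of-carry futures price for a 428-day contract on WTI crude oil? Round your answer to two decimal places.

Net carry = r + u − y = 0.0628 + 0.0000 − 0.0796 = -0.0168
F = S·e^((r+u−y)T) = 52.89 · e^(-0.0168 × 428/365) = 52.89 · e^-0.019700
= 52.89 × 0.980493 = €51.86 per barrel

€51.86 per barrel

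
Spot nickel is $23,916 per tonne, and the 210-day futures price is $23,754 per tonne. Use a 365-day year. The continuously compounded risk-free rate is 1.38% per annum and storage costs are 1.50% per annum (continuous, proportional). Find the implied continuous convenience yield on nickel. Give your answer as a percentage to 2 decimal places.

4.06%

F = S·e^((r+u−y)T) ⇒ (r+u−y) = ln(F/S)/T
ln(23754/23916) = -0.006797; /T ⇒ -0.011814
y = r + u − ln(F/S)/T = 0.0138 + 0.0150 + 0.011814 = 0.040614
y = 4.06%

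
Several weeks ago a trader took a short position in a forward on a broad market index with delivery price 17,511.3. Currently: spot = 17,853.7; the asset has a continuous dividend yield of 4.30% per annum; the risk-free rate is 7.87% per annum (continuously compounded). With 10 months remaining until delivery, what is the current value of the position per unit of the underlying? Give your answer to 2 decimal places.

-825.57

Current fair forward for the remaining 10 months: F = S·e^((r − q)·T), (r − q) = 0.0787 − 0.0430 = 0.0357
F = 17853.7 · e^(0.0357 × 10/12) = 17853.7 × 1.03019695 = 18392.8273
Value of long forward = (F − K)·e^(−rT) = (18392.8273 − 17511.3) · e^(−0.0787·10/12)
= 881.5273 × 0.93652100 = 825.57
Short position value = −(long value) = -825.57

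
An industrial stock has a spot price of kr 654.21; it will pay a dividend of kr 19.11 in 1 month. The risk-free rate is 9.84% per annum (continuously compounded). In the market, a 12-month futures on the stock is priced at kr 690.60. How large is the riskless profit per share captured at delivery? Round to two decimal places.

kr 10.34 per share

PV(dividends) I = 19.11·e^(−0.0984·1/12) = 18.9539
Fair futures F* = (S − I)·e^(rT) = (654.21 − 18.9539)·e^0.098400 = 635.2561 × 1.103404 = 700.9441
Market kr 690.60 < fair 700.9441: forward underpriced → reverse cash-and-carry (short the stock, invest proceeds at r, pay the dividends, go long the forward).
Profit at T = |F_mkt − F*| = |690.60 − 700.9441| = kr 10.34 per share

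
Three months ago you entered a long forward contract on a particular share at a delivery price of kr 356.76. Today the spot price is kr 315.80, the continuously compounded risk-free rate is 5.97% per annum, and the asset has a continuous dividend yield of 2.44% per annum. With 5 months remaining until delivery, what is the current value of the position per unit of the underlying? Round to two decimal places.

Current fair forward for the remaining 5 months: F = S·e^((r − q)·T), (r − q) = 0.0597 − 0.0244 = 0.0353
F = 315.80 · e^(0.0353 × 5/12) = 315.80 × 1.014817 = 320.4792
Value of long forward = (F − K)·e^(−rT) = (320.4792 − 356.76) · e^(−0.0597·5/12)
= -36.2808 × 0.975432 = -35.39

-kr 35.39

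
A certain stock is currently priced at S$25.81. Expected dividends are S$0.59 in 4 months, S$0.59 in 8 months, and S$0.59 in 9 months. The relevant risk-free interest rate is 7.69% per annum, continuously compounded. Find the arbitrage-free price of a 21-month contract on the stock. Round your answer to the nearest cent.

S$27.59

PV(dividends) I = 0.59·e^(−0.0769·4/12) + 0.59·e^(−0.0769·8/12) + 0.59·e^(−0.0769·9/12)
I = 0.5751 + 0.5605 + 0.5569 = 1.6925
F = (S − I)·e^(rT) = (25.81 − 1.6925) · e^(0.0769·21/12)
= 24.1175 · e^0.134575 = 24.1175 × 1.144050 = S$27.59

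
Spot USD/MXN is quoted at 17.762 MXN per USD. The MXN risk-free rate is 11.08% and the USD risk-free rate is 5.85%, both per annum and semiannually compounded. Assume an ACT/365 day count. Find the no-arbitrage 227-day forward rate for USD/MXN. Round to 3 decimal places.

18.325

By covered interest parity, F = S · (1+r_MXN/2)^(2T) / (1+r_USD/2)^(2T)
= 17.762 × 1.069368 / 1.036511 = 17.762 × 1.031700
F = 18.325 MXN per USD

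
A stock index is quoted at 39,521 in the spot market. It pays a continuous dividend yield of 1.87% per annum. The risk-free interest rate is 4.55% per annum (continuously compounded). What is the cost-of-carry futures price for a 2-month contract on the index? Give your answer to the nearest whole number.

F = S·e^((r − q)T) = 39521 · e^((0.0455 − 0.0187) × 2/12)
= 39521 · e^0.004467 = 39521 × 1.004477
F = 39,698

39,698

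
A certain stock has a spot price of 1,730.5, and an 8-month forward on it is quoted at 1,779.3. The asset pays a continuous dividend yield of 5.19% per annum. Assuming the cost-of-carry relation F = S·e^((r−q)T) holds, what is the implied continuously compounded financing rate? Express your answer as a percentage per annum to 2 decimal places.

9.36%

From F = S·e^((r−q)T): (r − q) = ln(F/S)/T
ln(1779.3/1730.5) = ln(1.028200) = 0.027810
(r − q) = 0.027810 / (8/12) = 0.041715
r = ln(F/S)/T + q = 0.041715 + 0.0519 = 0.093615
r = 9.36%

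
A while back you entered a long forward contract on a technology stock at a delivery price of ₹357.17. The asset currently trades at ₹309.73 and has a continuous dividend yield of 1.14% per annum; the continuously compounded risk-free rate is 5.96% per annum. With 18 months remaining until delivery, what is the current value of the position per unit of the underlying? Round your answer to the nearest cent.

Current fair forward for the remaining 18 months: F = S·e^((r − q)·T), (r − q) = 0.0596 − 0.0114 = 0.0482
F = 309.73 · e^(0.0482 × 18/12) = 309.73 × 1.074978 = 332.9529
Value of long forward = (F − K)·e^(−rT) = (332.9529 − 357.17) · e^(−0.0596·18/12)
= -24.2171 × 0.914480 = -22.15

-₹22.15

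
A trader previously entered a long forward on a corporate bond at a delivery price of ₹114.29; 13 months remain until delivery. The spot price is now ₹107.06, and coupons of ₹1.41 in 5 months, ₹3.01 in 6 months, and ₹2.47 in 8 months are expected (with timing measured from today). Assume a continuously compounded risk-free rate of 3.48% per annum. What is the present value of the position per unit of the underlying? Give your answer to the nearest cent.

-₹9.76

PV(remaining coupons) I = 1.41·e^(−0.0348·5/12) + 3.01·e^(−0.0348·6/12) + 2.47·e^(−0.0348·8/12) = 6.7611
Current forward F = (S − I)·e^(rT) = (107.06 − 6.7611)·e^(0.0348·13/12) = 100.2989 × 1.038420 = 104.1524
Value (long) = (F − K)·e^(−rT) = (104.1524 − 114.29) × 0.963002 = -9.7625
Value = -₹9.76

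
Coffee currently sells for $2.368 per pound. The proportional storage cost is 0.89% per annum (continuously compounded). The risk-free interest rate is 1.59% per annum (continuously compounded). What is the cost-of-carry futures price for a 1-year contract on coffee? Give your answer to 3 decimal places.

Net carry = r + u − y = 0.0159 + 0.0089 − 0.0000 = 0.0248
F = S·e^((r+u−y)T) = 2.368 · e^(0.0248 × 1) = 2.368 · e^0.024800
= 2.368 × 1.025110 = $2.427 per pound

$2.427 per pound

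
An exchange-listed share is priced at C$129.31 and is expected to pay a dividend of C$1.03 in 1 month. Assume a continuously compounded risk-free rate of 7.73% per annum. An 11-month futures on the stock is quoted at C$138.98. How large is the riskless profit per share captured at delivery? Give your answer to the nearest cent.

PV(dividends) I = 1.03·e^(−0.0773·1/12) = 1.0234
Fair futures F* = (S − I)·e^(rT) = (129.31 − 1.0234)·e^0.070858 = 128.2866 × 1.073429 = 137.7066
Market C$138.98 > fair 137.7066: forward overpriced → cash-and-carry (borrow at r, buy the stock and collect the dividends, short the forward).
Profit at T = |F_mkt − F*| = |138.98 − 137.7066| = C$1.27 per share

C$1.27 per share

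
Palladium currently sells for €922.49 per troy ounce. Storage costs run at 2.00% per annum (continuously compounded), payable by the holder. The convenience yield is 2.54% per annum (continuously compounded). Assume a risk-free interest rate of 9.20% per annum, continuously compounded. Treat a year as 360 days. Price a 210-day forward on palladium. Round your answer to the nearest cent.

€970.29 per troy ounce

Net carry = r + u − y = 0.0920 + 0.0200 − 0.0254 = 0.0866
F = S·e^((r+u−y)T) = 922.49 · e^(0.0866 × 210/360) = 922.49 · e^0.050517
= 922.49 × 1.051815 = €970.29 per troy ounce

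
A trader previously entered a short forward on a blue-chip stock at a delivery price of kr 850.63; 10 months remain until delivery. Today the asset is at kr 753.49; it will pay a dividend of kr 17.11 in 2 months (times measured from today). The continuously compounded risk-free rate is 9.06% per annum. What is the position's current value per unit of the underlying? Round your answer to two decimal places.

PV(remaining dividends) I = 17.11·e^(−0.0906·2/12) = 16.8536
Current forward F = (S − I)·e^(rT) = (753.49 − 16.8536)·e^(0.0906·10/12) = 736.6364 × 1.078423 = 794.4056
Value (long) = (F − K)·e^(−rT) = (794.4056 − 850.63) × 0.927280 = -52.1358
Short position value = −(long value) = kr 52.14

kr 52.14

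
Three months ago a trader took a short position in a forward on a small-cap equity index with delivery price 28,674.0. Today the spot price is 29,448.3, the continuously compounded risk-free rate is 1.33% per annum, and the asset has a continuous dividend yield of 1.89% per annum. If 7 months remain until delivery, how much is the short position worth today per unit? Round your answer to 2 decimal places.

Current fair forward for the remaining 7 months: F = S·e^((r − q)·T), (r − q) = 0.0133 − 0.0189 = -0.0056
F = 29448.3 · e^(-0.0056 × 7/12) = 29448.3 × 0.99673866 = 29352.2591
Value of long forward = (F − K)·e^(−rT) = (29352.2591 − 28674.0) · e^(−0.0133·7/12)
= 678.2591 × 0.99227168 = 673.02
Short position value = −(long value) = -673.02

-673.02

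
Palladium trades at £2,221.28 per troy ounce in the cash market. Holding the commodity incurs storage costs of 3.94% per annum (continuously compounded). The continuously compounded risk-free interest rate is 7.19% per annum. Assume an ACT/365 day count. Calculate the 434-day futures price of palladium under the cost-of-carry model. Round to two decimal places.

Net carry = r + u − y = 0.0719 + 0.0394 − 0.0000 = 0.1113
F = S·e^((r+u−y)T) = 2221.28 · e^(0.1113 × 434/365) = 2221.28 · e^0.13234027
= 2221.28 × 1.14149667 = £2,535.58 per troy ounce

£2,535.58 per troy ounce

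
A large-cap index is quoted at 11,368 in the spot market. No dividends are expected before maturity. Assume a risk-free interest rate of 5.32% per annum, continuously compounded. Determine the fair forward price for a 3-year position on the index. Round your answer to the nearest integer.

13,335

F = S·e^(rT) = 11368 · e^(0.0532 × 3)
= 11368 · e^0.159600 = 11368 × 1.173042
F = 13,335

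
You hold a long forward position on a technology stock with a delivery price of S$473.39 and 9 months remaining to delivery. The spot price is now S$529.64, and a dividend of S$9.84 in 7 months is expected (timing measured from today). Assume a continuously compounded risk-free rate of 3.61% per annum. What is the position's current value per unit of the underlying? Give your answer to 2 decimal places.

PV(remaining dividends) I = 9.84·e^(−0.0361·7/12) = 9.6350
Current forward F = (S − I)·e^(rT) = (529.64 − 9.6350)·e^(0.0361·9/12) = 520.0050 × 1.027445 = 534.2765
Value (long) = (F − K)·e^(−rT) = (534.2765 − 473.39) × 0.973288 = 59.2601
Value = S$59.26

S$59.26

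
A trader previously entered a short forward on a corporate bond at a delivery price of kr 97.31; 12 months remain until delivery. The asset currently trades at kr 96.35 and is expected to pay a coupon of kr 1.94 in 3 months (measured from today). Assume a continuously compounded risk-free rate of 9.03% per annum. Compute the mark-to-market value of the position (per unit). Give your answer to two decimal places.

PV(remaining coupons) I = 1.94·e^(−0.0903·3/12) = 1.8967
Current forward F = (S − I)·e^(rT) = (96.35 − 1.8967)·e^(0.0903·12/12) = 94.4533 × 1.094503 = 103.3794
Value (long) = (F − K)·e^(−rT) = (103.3794 − 97.31) × 0.913657 = 5.5453
Short position value = −(long value) = -kr 5.55

-kr 5.55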